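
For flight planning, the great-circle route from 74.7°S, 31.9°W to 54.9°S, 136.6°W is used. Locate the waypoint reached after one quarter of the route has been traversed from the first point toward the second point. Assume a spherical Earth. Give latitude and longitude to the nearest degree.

The haversine formula gives a central angle δ ≈ 0.722 rad (41.4°) between the endpoints.
Interpolate at f = 1/4 with slerp weights a = sin((1−f)δ)/sin δ ≈ 0.780, b = sin(fδ)/sin δ ≈ 0.272.
p = a·p₁ + b·p₂ ≈ (0.061, -0.216, -0.974); φ = arcsin(p_z) ≈ -77.02°, λ = atan2(p_y, p_x) ≈ -74.18°.

≈ 77°S, 74°W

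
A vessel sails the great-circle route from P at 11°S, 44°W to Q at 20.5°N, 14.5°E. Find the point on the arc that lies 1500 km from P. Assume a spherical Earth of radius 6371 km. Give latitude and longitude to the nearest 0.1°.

≈ 4.3°S, 32.2°W

Write both endpoints as unit vectors p₁, p₂ with components (cos φ cos λ, cos φ sin λ, sin φ).
The central angle between the endpoints is δ = arccos(p₁·p₂) ≈ 1.144 rad (65.6°). The total great-circle distance is δ·R ≈ 1.144 × 6371 ≈ 7291 km, so the target fraction is f = 1500/7291 ≈ 0.206.
Interpolate at f ≈ 0.206 with slerp weights a = sin((1−f)δ)/sin δ ≈ 0.866, b = sin(fδ)/sin δ ≈ 0.256.
p = a·p₁ + b·p₂ ≈ (0.844, -0.531, -0.076); φ = arcsin(p_z) ≈ -4.34°, λ = atan2(p_y, p_x) ≈ -32.16°.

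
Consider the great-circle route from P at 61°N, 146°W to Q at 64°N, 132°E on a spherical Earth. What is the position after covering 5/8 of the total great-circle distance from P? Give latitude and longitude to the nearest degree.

≈ 69°N, 163°E

The haversine formula gives a central angle δ ≈ 0.617 rad (35.3°) between the endpoints.
Interpolate at f = 5/8 with slerp weights a = sin((1−f)δ)/sin δ ≈ 0.396, b = sin(fδ)/sin δ ≈ 0.650.
p = a·p₁ + b·p₂ ≈ (-0.350, 0.104, 0.931); φ = arcsin(p_z) ≈ 68.58°, λ = atan2(p_y, p_x) ≈ 163.40°.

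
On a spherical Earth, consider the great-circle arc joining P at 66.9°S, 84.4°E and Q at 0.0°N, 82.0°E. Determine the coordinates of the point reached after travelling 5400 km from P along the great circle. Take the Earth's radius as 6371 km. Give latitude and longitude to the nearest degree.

≈ 18°S, 82°E

Convert each endpoint to a unit vector on the sphere (x = cos φ cos λ, y = cos φ sin λ, z = sin φ).
The central angle between the endpoints is δ = arccos(p₁·p₂) ≈ 1.168 rad (66.9°). The total great-circle distance is δ·R ≈ 1.168 × 6371 ≈ 7441 km, so the target fraction is f = 5400/7441 ≈ 0.726.
Interpolate at f ≈ 0.726 with slerp weights a = sin((1−f)δ)/sin δ ≈ 0.342, b = sin(fδ)/sin δ ≈ 0.815.
p = a·p₁ + b·p₂ ≈ (0.127, 0.941, -0.315); φ = arcsin(p_z) ≈ -18.36°, λ = atan2(p_y, p_x) ≈ 82.34°.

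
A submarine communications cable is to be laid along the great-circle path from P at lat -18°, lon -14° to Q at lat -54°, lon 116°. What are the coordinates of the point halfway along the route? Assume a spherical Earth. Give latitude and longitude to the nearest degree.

Write both endpoints as unit vectors p₁, p₂ with components (cos φ cos λ, cos φ sin λ, sin φ).
The central angle between the endpoints is δ = arccos(p₁·p₂) ≈ 1.680 rad (96.3°).
Interpolate at f = 1/2 with slerp weights a = sin((1−f)δ)/sin δ ≈ 0.749, b = sin(fδ)/sin δ ≈ 0.749.
p = a·p₁ + b·p₂ ≈ (0.498, 0.223, -0.838); φ = arcsin(p_z) ≈ -56.90°, λ = atan2(p_y, p_x) ≈ 24.15°.

≈ lat -57°, lon 24°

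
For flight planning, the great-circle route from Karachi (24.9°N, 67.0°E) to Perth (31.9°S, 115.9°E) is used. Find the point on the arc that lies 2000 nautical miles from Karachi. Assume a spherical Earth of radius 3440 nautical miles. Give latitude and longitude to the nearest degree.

≈ 1°S, 88°E

Write both endpoints as unit vectors p₁, p₂ with components (cos φ cos λ, cos φ sin λ, sin φ).
The central angle between the endpoints is δ = arccos(p₁·p₂) ≈ 1.283 rad (73.5°). The total great-circle distance is δ·R ≈ 1.283 × 3440 ≈ 4414 nmi, so the target fraction is f = 2000/4414 ≈ 0.453.
Interpolate at f ≈ 0.453 with slerp weights a = sin((1−f)δ)/sin δ ≈ 0.673, b = sin(fδ)/sin δ ≈ 0.573.
p = a·p₁ + b·p₂ ≈ (0.026, 0.999, -0.019); φ = arcsin(p_z) ≈ -1.10°, λ = atan2(p_y, p_x) ≈ 88.50°.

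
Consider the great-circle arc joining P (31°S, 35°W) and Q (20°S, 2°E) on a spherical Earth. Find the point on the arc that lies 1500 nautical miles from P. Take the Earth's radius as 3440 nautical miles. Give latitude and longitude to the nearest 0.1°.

The haversine formula gives a central angle δ ≈ 0.610 rad (35.0°) between the endpoints. The total great-circle distance is δ·R ≈ 0.610 × 3440 ≈ 2100 nmi, so the target fraction is f = 1500/2100 ≈ 0.714.
Interpolate at f ≈ 0.714 with slerp weights a = sin((1−f)δ)/sin δ ≈ 0.303, b = sin(fδ)/sin δ ≈ 0.737.
p = a·p₁ + b·p₂ ≈ (0.904, -0.125, -0.408); φ = arcsin(p_z) ≈ -24.07°, λ = atan2(p_y, p_x) ≈ -7.84°.

≈ (24.1°S, 7.8°W)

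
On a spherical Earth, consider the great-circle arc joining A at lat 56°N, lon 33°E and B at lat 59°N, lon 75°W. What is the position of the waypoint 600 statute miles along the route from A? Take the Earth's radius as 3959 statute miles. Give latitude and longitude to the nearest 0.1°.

≈ lat 62.3°N, lon 21.3°E

Write both endpoints as unit vectors p₁, p₂ with components (cos φ cos λ, cos φ sin λ, sin φ).
The central angle between the endpoints is δ = arccos(p₁·p₂) ≈ 0.900 rad (51.6°). The total great-circle distance is δ·R ≈ 0.900 × 3959 ≈ 3563 mi, so the target fraction is f = 600/3563 ≈ 0.168.
Interpolate at f ≈ 0.168 with slerp weights a = sin((1−f)δ)/sin δ ≈ 0.869, b = sin(fδ)/sin δ ≈ 0.193.
p = a·p₁ + b·p₂ ≈ (0.433, 0.169, 0.885); φ = arcsin(p_z) ≈ 62.30°, λ = atan2(p_y, p_x) ≈ 21.28°.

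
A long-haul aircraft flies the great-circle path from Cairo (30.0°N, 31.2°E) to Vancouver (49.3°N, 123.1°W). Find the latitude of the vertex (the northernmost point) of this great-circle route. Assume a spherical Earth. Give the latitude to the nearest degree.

The great circle lies in the plane with unit normal n̂ = (p₁ × p₂)/|p₁ × p₂|.
Here n̂_z ≈ -0.247; the vertex latitude is φ_max = arccos|n̂_z| ≈ 75.7°.

≈ 76°N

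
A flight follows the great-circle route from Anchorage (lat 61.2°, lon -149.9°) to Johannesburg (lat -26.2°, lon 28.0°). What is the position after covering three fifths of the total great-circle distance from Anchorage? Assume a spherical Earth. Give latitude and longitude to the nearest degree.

≈ lat 32°, lon 26°

From cos δ = sin φ₁ sin φ₂ + cos φ₁ cos φ₂ cos Δλ, the central angle is δ ≈ 2.530 rad (145.0°).
Interpolate at f = 3/5 with slerp weights a = sin((1−f)δ)/sin δ ≈ 1.477, b = sin(fδ)/sin δ ≈ 1.740.
p = a·p₁ + b·p₂ ≈ (0.763, 0.376, 0.526); φ = arcsin(p_z) ≈ 31.76°, λ = atan2(p_y, p_x) ≈ 26.24°.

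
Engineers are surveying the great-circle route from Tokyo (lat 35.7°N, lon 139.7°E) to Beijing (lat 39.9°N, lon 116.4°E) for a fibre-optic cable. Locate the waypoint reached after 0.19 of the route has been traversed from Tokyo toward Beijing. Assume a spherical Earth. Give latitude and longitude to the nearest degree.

≈ lat 37°N, lon 135°E

Write both endpoints as unit vectors p₁, p₂ with components (cos φ cos λ, cos φ sin λ, sin φ).
The central angle between the endpoints is δ = arccos(p₁·p₂) ≈ 0.329 rad (18.8°).
Interpolate at f = 0.19 with slerp weights a = sin((1−f)δ)/sin δ ≈ 0.815, b = sin(fδ)/sin δ ≈ 0.193.
p = a·p₁ + b·p₂ ≈ (-0.571, 0.561, 0.600); φ = arcsin(p_z) ≈ 36.84°, λ = atan2(p_y, p_x) ≈ 135.50°.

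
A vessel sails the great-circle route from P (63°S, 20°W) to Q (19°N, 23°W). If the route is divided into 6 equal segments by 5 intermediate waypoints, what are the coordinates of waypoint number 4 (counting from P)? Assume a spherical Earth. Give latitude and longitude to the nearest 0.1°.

≈ (8.3°S, 22.4°W)

Convert each endpoint to a unit vector on the sphere (x = cos φ cos λ, y = cos φ sin λ, z = sin φ).
The central angle between the endpoints is δ = arccos(p₁·p₂) ≈ 1.432 rad (82.0°).
Interpolate at f = 4/6 with slerp weights a = sin((1−f)δ)/sin δ ≈ 0.464, b = sin(fδ)/sin δ ≈ 0.824.
p = a·p₁ + b·p₂ ≈ (0.915, -0.376, -0.145); φ = arcsin(p_z) ≈ -8.34°, λ = atan2(p_y, p_x) ≈ -22.36°.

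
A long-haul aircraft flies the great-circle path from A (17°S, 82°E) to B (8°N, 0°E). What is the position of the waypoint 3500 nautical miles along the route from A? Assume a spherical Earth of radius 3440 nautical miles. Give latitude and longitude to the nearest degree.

Write both endpoints as unit vectors p₁, p₂ with components (cos φ cos λ, cos φ sin λ, sin φ).
The central angle between the endpoints is δ = arccos(p₁·p₂) ≈ 1.480 rad (84.8°). The total great-circle distance is δ·R ≈ 1.480 × 3440 ≈ 5090 nmi, so the target fraction is f = 3500/5090 ≈ 0.688.
Interpolate at f ≈ 0.688 with slerp weights a = sin((1−f)δ)/sin δ ≈ 0.448, b = sin(fδ)/sin δ ≈ 0.854.
p = a·p₁ + b·p₂ ≈ (0.906, 0.424, -0.012); φ = arcsin(p_z) ≈ -0.69°, λ = atan2(p_y, p_x) ≈ 25.09°.

≈ (1°S, 25°E)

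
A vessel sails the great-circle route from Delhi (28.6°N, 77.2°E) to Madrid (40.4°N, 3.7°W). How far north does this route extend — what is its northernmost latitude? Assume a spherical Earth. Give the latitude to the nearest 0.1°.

≈ 43.4°N

The great circle lies in the plane with unit normal n̂ = (p₁ × p₂)/|p₁ × p₂|.
Here n̂_z ≈ -0.726; the vertex latitude is φ_max = arccos|n̂_z| ≈ 43.4°.
Check via Clairaut: cos φ_max = |cos φ₁| · sin C = cos(28.6°)·sin(55.8°) ≈ 0.726, again giving ≈ 43.4°.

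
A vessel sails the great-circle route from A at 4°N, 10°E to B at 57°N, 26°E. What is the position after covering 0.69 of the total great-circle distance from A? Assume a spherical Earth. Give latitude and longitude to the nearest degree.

≈ 41°N, 19°E

Write both endpoints as unit vectors p₁, p₂ with components (cos φ cos λ, cos φ sin λ, sin φ).
The central angle between the endpoints is δ = arccos(p₁·p₂) ≈ 0.951 rad (54.5°).
Interpolate at f = 0.69 with slerp weights a = sin((1−f)δ)/sin δ ≈ 0.357, b = sin(fδ)/sin δ ≈ 0.750.
p = a·p₁ + b·p₂ ≈ (0.718, 0.241, 0.654); φ = arcsin(p_z) ≈ 40.81°, λ = atan2(p_y, p_x) ≈ 18.55°.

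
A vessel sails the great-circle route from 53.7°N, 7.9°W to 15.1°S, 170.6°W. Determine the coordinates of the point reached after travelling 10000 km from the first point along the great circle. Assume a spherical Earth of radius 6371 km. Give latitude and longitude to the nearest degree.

≈ 32°N, 157°W

Convert each endpoint to a unit vector on the sphere (x = cos φ cos λ, y = cos φ sin λ, z = sin φ).
The central angle between the endpoints is δ = arccos(p₁·p₂) ≈ 2.427 rad (139.1°). The total great-circle distance is δ·R ≈ 2.427 × 6371 ≈ 15465 km, so the target fraction is f = 10000/15465 ≈ 0.647.
Interpolate at f ≈ 0.647 with slerp weights a = sin((1−f)δ)/sin δ ≈ 1.155, b = sin(fδ)/sin δ ≈ 1.527.
p = a·p₁ + b·p₂ ≈ (-0.777, -0.335, 0.533); φ = arcsin(p_z) ≈ 32.21°, λ = atan2(p_y, p_x) ≈ -156.69°.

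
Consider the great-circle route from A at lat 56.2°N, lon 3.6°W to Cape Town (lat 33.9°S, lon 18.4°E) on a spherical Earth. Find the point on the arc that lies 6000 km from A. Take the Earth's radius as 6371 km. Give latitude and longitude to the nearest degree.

≈ lat 4°N, lon 11°E

From cos δ = sin φ₁ sin φ₂ + cos φ₁ cos φ₂ cos Δλ, the central angle is δ ≈ 1.606 rad (92.0°). The total great-circle distance is δ·R ≈ 1.606 × 6371 ≈ 10233 km, so the target fraction is f = 6000/10233 ≈ 0.586.
Interpolate at f ≈ 0.586 with slerp weights a = sin((1−f)δ)/sin δ ≈ 0.617, b = sin(fδ)/sin δ ≈ 0.809.
p = a·p₁ + b·p₂ ≈ (0.980, 0.190, 0.061); φ = arcsin(p_z) ≈ 3.52°, λ = atan2(p_y, p_x) ≈ 11.00°.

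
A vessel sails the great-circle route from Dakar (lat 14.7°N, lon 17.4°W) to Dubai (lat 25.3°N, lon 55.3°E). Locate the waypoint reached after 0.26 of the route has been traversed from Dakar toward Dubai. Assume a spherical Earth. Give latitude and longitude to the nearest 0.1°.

≈ lat 20.6°N, lon 0.2°E

The haversine formula gives a central angle δ ≈ 1.193 rad (68.4°) between the endpoints.
Interpolate at f = 0.26 with slerp weights a = sin((1−f)δ)/sin δ ≈ 0.831, b = sin(fδ)/sin δ ≈ 0.328.
p = a·p₁ + b·p₂ ≈ (0.936, 0.004, 0.351); φ = arcsin(p_z) ≈ 20.57°, λ = atan2(p_y, p_x) ≈ 0.23°.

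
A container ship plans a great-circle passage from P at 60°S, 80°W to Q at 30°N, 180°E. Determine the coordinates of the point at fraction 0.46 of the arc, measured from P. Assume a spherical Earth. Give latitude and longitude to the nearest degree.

≈ 26°S, 145°W

From cos δ = sin φ₁ sin φ₂ + cos φ₁ cos φ₂ cos Δλ, the central angle is δ ≈ 2.104 rad (120.5°).
Interpolate at f = 0.46 with slerp weights a = sin((1−f)δ)/sin δ ≈ 1.053, b = sin(fδ)/sin δ ≈ 0.956.
p = a·p₁ + b·p₂ ≈ (-0.737, -0.519, -0.434); φ = arcsin(p_z) ≈ -25.71°, λ = atan2(p_y, p_x) ≈ -144.86°.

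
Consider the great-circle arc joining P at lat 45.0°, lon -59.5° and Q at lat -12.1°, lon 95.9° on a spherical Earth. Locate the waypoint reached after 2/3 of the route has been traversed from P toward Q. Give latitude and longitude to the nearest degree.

≈ lat 29°, lon 73°

Write both endpoints as unit vectors p₁, p₂ with components (cos φ cos λ, cos φ sin λ, sin φ).
The central angle between the endpoints is δ = arccos(p₁·p₂) ≈ 2.460 rad (141.0°).
Interpolate at f = 2/3 with slerp weights a = sin((1−f)δ)/sin δ ≈ 1.161, b = sin(fδ)/sin δ ≈ 1.584.
p = a·p₁ + b·p₂ ≈ (0.258, 0.833, 0.489); φ = arcsin(p_z) ≈ 29.28°, λ = atan2(p_y, p_x) ≈ 72.83°.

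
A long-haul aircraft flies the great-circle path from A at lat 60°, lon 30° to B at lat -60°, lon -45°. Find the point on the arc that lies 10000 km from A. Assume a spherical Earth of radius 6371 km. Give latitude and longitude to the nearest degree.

The haversine formula gives a central angle δ ≈ 2.326 rad (133.3°) between the endpoints. The total great-circle distance is δ·R ≈ 2.326 × 6371 ≈ 14818 km, so the target fraction is f = 10000/14818 ≈ 0.675.
Interpolate at f ≈ 0.675 with slerp weights a = sin((1−f)δ)/sin δ ≈ 0.942, b = sin(fδ)/sin δ ≈ 1.373.
p = a·p₁ + b·p₂ ≈ (0.893, -0.250, -0.373); φ = arcsin(p_z) ≈ -21.91°, λ = atan2(p_y, p_x) ≈ -15.63°.

≈ lat -22°, lon -16°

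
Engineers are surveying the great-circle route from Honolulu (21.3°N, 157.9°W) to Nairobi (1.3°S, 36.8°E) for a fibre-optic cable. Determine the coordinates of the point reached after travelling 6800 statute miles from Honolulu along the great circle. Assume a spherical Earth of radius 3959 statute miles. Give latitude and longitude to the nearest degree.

≈ (43°N, 77°E)

Convert each endpoint to a unit vector on the sphere (x = cos φ cos λ, y = cos φ sin λ, z = sin φ).
The central angle between the endpoints is δ = arccos(p₁·p₂) ≈ 2.712 rad (155.4°). The total great-circle distance is δ·R ≈ 2.712 × 3959 ≈ 10737 mi, so the target fraction is f = 6800/10737 ≈ 0.633.
Interpolate at f ≈ 0.633 with slerp weights a = sin((1−f)δ)/sin δ ≈ 2.014, b = sin(fδ)/sin δ ≈ 2.376.
p = a·p₁ + b·p₂ ≈ (0.163, 0.717, 0.678); φ = arcsin(p_z) ≈ 42.66°, λ = atan2(p_y, p_x) ≈ 77.15°.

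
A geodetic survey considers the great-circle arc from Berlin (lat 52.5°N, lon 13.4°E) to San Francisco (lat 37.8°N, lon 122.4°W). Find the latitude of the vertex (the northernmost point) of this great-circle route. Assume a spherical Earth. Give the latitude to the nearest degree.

≈ 70°N

The great circle lies in the plane with unit normal n̂ = (p₁ × p₂)/|p₁ × p₂|.
Here n̂_z ≈ -0.339; the vertex latitude is φ_max = arccos|n̂_z| ≈ 70.2°.
Check via Clairaut: cos φ_max = |cos φ₁| · sin C = cos(52.5°)·sin(33.8°) ≈ 0.339, again giving ≈ 70.2°.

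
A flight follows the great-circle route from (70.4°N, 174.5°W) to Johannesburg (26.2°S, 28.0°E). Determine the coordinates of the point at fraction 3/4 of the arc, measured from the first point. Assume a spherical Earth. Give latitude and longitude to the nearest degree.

≈ (7°N, 34°E)

From cos δ = sin φ₁ sin φ₂ + cos φ₁ cos φ₂ cos Δλ, the central angle is δ ≈ 2.338 rad (133.9°).
Interpolate at f = 3/4 with slerp weights a = sin((1−f)δ)/sin δ ≈ 0.766, b = sin(fδ)/sin δ ≈ 1.366.
p = a·p₁ + b·p₂ ≈ (0.826, 0.551, 0.119); φ = arcsin(p_z) ≈ 6.83°, λ = atan2(p_y, p_x) ≈ 33.69°.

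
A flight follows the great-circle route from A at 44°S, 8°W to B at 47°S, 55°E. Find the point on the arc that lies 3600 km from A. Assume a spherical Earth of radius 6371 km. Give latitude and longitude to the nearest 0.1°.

Write both endpoints as unit vectors p₁, p₂ with components (cos φ cos λ, cos φ sin λ, sin φ).
The central angle between the endpoints is δ = arccos(p₁·p₂) ≈ 0.751 rad (43.0°). The total great-circle distance is δ·R ≈ 0.751 × 6371 ≈ 4787 km, so the target fraction is f = 3600/4787 ≈ 0.752.
Interpolate at f ≈ 0.752 with slerp weights a = sin((1−f)δ)/sin δ ≈ 0.271, b = sin(fδ)/sin δ ≈ 0.784.
p = a·p₁ + b·p₂ ≈ (0.500, 0.411, -0.762); φ = arcsin(p_z) ≈ -49.66°, λ = atan2(p_y, p_x) ≈ 39.42°.

≈ 49.7°S, 39.4°E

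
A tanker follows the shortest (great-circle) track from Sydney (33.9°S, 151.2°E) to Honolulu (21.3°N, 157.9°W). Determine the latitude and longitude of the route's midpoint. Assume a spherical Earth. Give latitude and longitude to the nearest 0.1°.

≈ 7.0°S, 178.2°E

Write both endpoints as unit vectors p₁, p₂ with components (cos φ cos λ, cos φ sin λ, sin φ).
The central angle between the endpoints is δ = arccos(p₁·p₂) ≈ 1.282 rad (73.4°).
Interpolate at f = 1/2 with slerp weights a = sin((1−f)δ)/sin δ ≈ 0.624, b = sin(fδ)/sin δ ≈ 0.624.
p = a·p₁ + b·p₂ ≈ (-0.992, 0.031, -0.121); φ = arcsin(p_z) ≈ -6.97°, λ = atan2(p_y, p_x) ≈ 178.22°.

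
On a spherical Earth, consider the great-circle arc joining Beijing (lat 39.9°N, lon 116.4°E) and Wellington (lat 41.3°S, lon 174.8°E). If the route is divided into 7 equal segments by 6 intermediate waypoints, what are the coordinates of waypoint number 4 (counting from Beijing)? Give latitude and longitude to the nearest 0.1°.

Convert each endpoint to a unit vector on the sphere (x = cos φ cos λ, y = cos φ sin λ, z = sin φ).
The central angle between the endpoints is δ = arccos(p₁·p₂) ≈ 1.692 rad (97.0°).
Interpolate at f = 4/7 with slerp weights a = sin((1−f)δ)/sin δ ≈ 0.668, b = sin(fδ)/sin δ ≈ 0.829.
p = a·p₁ + b·p₂ ≈ (-0.848, 0.516, -0.119); φ = arcsin(p_z) ≈ -6.82°, λ = atan2(p_y, p_x) ≈ 148.71°.

≈ lat 6.8°S, lon 148.7°E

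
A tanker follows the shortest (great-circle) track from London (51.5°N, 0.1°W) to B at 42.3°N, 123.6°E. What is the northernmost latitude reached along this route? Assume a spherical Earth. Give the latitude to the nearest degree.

≈ 67°N

The great circle lies in the plane with unit normal n̂ = (p₁ × p₂)/|p₁ × p₂|.
Here n̂_z ≈ +0.398; the vertex latitude is φ_max = arccos|n̂_z| ≈ 66.5°.
Check via Clairaut: cos φ_max = |cos φ₁| · sin C = cos(51.5°)·sin(39.7°) ≈ 0.398, again giving ≈ 66.5°.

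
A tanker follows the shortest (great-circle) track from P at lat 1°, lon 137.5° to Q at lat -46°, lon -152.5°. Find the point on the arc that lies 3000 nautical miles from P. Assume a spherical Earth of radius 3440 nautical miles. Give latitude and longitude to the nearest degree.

The haversine formula gives a central angle δ ≈ 1.344 rad (77.0°) between the endpoints. The total great-circle distance is δ·R ≈ 1.344 × 3440 ≈ 4623 nmi, so the target fraction is f = 3000/4623 ≈ 0.649.
Interpolate at f ≈ 0.649 with slerp weights a = sin((1−f)δ)/sin δ ≈ 0.466, b = sin(fδ)/sin δ ≈ 0.786.
p = a·p₁ + b·p₂ ≈ (-0.828, 0.063, -0.557); φ = arcsin(p_z) ≈ -33.86°, λ = atan2(p_y, p_x) ≈ 175.65°.

≈ lat -34°, lon 176°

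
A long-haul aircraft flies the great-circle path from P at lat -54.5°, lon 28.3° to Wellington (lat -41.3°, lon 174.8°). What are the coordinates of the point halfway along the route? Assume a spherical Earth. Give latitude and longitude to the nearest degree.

Write both endpoints as unit vectors p₁, p₂ with components (cos φ cos λ, cos φ sin λ, sin φ).
The central angle between the endpoints is δ = arccos(p₁·p₂) ≈ 1.396 rad (80.0°).
Interpolate at f = 1/2 with slerp weights a = sin((1−f)δ)/sin δ ≈ 0.653, b = sin(fδ)/sin δ ≈ 0.653.
p = a·p₁ + b·p₂ ≈ (-0.155, 0.224, -0.962); φ = arcsin(p_z) ≈ -74.20°, λ = atan2(p_y, p_x) ≈ 124.60°.

≈ lat -74°, lon 125°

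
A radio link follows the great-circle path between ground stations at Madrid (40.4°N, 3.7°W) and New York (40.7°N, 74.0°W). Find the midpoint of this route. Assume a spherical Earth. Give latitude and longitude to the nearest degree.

Write both endpoints as unit vectors p₁, p₂ with components (cos φ cos λ, cos φ sin λ, sin φ).
The central angle between the endpoints is δ = arccos(p₁·p₂) ≈ 0.906 rad (51.9°).
Interpolate at f = 1/2 with slerp weights a = sin((1−f)δ)/sin δ ≈ 0.556, b = sin(fδ)/sin δ ≈ 0.556.
p = a·p₁ + b·p₂ ≈ (0.539, -0.433, 0.723); φ = arcsin(p_z) ≈ 46.30°, λ = atan2(p_y, p_x) ≈ -38.76°.

≈ 46°N, 39°W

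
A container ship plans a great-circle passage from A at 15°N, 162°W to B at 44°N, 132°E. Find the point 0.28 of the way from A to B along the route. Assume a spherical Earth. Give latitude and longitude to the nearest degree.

≈ 26°N, 176°W

Write both endpoints as unit vectors p₁, p₂ with components (cos φ cos λ, cos φ sin λ, sin φ).
The central angle between the endpoints is δ = arccos(p₁·p₂) ≈ 1.090 rad (62.5°).
Interpolate at f = 0.28 with slerp weights a = sin((1−f)δ)/sin δ ≈ 0.797, b = sin(fδ)/sin δ ≈ 0.339.
p = a·p₁ + b·p₂ ≈ (-0.895, -0.057, 0.442); φ = arcsin(p_z) ≈ 26.21°, λ = atan2(p_y, p_x) ≈ -176.37°.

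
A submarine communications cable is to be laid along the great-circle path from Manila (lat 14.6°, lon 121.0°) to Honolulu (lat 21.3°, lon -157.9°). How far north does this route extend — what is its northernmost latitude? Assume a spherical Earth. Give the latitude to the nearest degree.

The great circle lies in the plane with unit normal n̂ = (p₁ × p₂)/|p₁ × p₂|.
Here n̂_z ≈ +0.916; the vertex latitude is φ_max = arccos|n̂_z| ≈ 23.7°.

≈ 24°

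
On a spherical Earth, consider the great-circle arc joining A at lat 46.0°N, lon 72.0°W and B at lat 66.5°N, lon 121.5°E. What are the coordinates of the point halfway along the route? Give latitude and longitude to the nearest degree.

From cos δ = sin φ₁ sin φ₂ + cos φ₁ cos φ₂ cos Δλ, the central angle is δ ≈ 1.170 rad (67.0°).
Interpolate at f = 1/2 with slerp weights a = sin((1−f)δ)/sin δ ≈ 0.600, b = sin(fδ)/sin δ ≈ 0.600.
p = a·p₁ + b·p₂ ≈ (0.004, -0.192, 0.981); φ = arcsin(p_z) ≈ 78.91°, λ = atan2(p_y, p_x) ≈ -88.87°.

≈ lat 79°N, lon 89°W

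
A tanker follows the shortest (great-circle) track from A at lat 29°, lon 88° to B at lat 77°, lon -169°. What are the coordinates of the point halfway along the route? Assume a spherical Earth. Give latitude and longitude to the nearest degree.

Convert each endpoint to a unit vector on the sphere (x = cos φ cos λ, y = cos φ sin λ, z = sin φ).
The central angle between the endpoints is δ = arccos(p₁·p₂) ≈ 1.128 rad (64.7°).
Interpolate at f = 1/2 with slerp weights a = sin((1−f)δ)/sin δ ≈ 0.592, b = sin(fδ)/sin δ ≈ 0.592.
p = a·p₁ + b·p₂ ≈ (-0.113, 0.492, 0.863); φ = arcsin(p_z) ≈ 59.70°, λ = atan2(p_y, p_x) ≈ 102.90°.

≈ lat 60°, lon 103°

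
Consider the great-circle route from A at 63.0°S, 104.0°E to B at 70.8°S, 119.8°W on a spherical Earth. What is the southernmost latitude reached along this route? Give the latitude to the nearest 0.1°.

The great circle lies in the plane with unit normal n̂ = (p₁ × p₂)/|p₁ × p₂|.
Here n̂_z ≈ +0.152; the vertex latitude is φ_max = arccos|n̂_z| ≈ 81.3°.
Check via Clairaut: cos φ_max = |cos φ₁| · sin C = cos(63.0°)·sin(160.4°) ≈ 0.152, again giving ≈ 81.3°.

≈ 81.3°S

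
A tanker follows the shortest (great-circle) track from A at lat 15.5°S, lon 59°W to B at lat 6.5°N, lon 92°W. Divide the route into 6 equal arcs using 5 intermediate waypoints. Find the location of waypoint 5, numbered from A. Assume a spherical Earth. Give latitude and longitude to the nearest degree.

≈ lat 3°N, lon 87°W

The haversine formula gives a central angle δ ≈ 0.688 rad (39.4°) between the endpoints.
Interpolate at f = 5/6 with slerp weights a = sin((1−f)δ)/sin δ ≈ 0.180, b = sin(fδ)/sin δ ≈ 0.854.
p = a·p₁ + b·p₂ ≈ (0.060, -0.997, 0.049); φ = arcsin(p_z) ≈ 2.78°, λ = atan2(p_y, p_x) ≈ -86.57°.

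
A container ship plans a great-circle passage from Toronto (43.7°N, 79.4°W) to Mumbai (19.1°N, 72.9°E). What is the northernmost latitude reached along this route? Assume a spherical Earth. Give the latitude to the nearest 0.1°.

The great circle lies in the plane with unit normal n̂ = (p₁ × p₂)/|p₁ × p₂|.
Here n̂_z ≈ +0.343; the vertex latitude is φ_max = arccos|n̂_z| ≈ 69.9°.
Check via Clairaut: cos φ_max = |cos φ₁| · sin C = cos(43.7°)·sin(28.3°) ≈ 0.343, again giving ≈ 69.9°.

≈ 69.9°N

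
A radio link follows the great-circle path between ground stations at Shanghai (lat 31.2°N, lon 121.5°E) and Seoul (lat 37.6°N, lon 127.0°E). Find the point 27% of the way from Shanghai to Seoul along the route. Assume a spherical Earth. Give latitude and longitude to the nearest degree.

The haversine formula gives a central angle δ ≈ 0.137 rad (7.8°) between the endpoints.
Interpolate at f = 0.27 with slerp weights a = sin((1−f)δ)/sin δ ≈ 0.731, b = sin(fδ)/sin δ ≈ 0.271.
p = a·p₁ + b·p₂ ≈ (-0.456, 0.705, 0.544); φ = arcsin(p_z) ≈ 32.95°, λ = atan2(p_y, p_x) ≈ 122.90°.

≈ lat 33°N, lon 123°E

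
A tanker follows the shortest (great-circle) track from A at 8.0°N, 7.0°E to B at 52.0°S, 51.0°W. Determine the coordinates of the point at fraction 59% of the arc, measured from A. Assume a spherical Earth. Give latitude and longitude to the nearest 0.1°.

≈ 30.2°S, 19.3°W

Convert each endpoint to a unit vector on the sphere (x = cos φ cos λ, y = cos φ sin λ, z = sin φ).
The central angle between the endpoints is δ = arccos(p₁·p₂) ≈ 1.356 rad (77.7°).
Interpolate at f = 0.59 with slerp weights a = sin((1−f)δ)/sin δ ≈ 0.540, b = sin(fδ)/sin δ ≈ 0.734.
p = a·p₁ + b·p₂ ≈ (0.815, -0.286, -0.503); φ = arcsin(p_z) ≈ -30.22°, λ = atan2(p_y, p_x) ≈ -19.34°.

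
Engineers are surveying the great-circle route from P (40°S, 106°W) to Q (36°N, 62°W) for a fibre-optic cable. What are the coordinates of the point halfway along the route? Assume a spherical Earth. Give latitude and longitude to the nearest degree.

Write both endpoints as unit vectors p₁, p₂ with components (cos φ cos λ, cos φ sin λ, sin φ).
The central angle between the endpoints is δ = arccos(p₁·p₂) ≈ 1.503 rad (86.1°).
Interpolate at f = 1/2 with slerp weights a = sin((1−f)δ)/sin δ ≈ 0.684, b = sin(fδ)/sin δ ≈ 0.684.
p = a·p₁ + b·p₂ ≈ (0.115, -0.993, -0.038); φ = arcsin(p_z) ≈ -2.16°, λ = atan2(p_y, p_x) ≈ -83.37°.

≈ (2°S, 83°W)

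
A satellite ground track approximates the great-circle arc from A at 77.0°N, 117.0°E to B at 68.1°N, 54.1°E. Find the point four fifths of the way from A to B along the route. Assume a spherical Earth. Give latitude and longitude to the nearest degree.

From cos δ = sin φ₁ sin φ₂ + cos φ₁ cos φ₂ cos Δλ, the central angle is δ ≈ 0.341 rad (19.6°).
Interpolate at f = 4/5 with slerp weights a = sin((1−f)δ)/sin δ ≈ 0.204, b = sin(fδ)/sin δ ≈ 0.806.
p = a·p₁ + b·p₂ ≈ (0.155, 0.284, 0.946); φ = arcsin(p_z) ≈ 71.10°, λ = atan2(p_y, p_x) ≈ 61.34°.

≈ 71°N, 61°E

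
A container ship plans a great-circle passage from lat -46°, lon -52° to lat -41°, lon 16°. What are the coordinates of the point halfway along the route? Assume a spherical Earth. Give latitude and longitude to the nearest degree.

The haversine formula gives a central angle δ ≈ 0.839 rad (48.1°) between the endpoints.
Interpolate at f = 1/2 with slerp weights a = sin((1−f)δ)/sin δ ≈ 0.547, b = sin(fδ)/sin δ ≈ 0.547.
p = a·p₁ + b·p₂ ≈ (0.631, -0.186, -0.753); φ = arcsin(p_z) ≈ -48.85°, λ = atan2(p_y, p_x) ≈ -16.40°.

≈ lat -49°, lon -16°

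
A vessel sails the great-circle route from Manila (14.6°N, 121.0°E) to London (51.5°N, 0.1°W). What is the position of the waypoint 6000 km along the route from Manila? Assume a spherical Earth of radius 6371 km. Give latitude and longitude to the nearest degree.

≈ 54°N, 73°E

Write both endpoints as unit vectors p₁, p₂ with components (cos φ cos λ, cos φ sin λ, sin φ).
The central angle between the endpoints is δ = arccos(p₁·p₂) ≈ 1.685 rad (96.5°). The total great-circle distance is δ·R ≈ 1.685 × 6371 ≈ 10735 km, so the target fraction is f = 6000/10735 ≈ 0.559.
Interpolate at f ≈ 0.559 with slerp weights a = sin((1−f)δ)/sin δ ≈ 0.681, b = sin(fδ)/sin δ ≈ 0.814.
p = a·p₁ + b·p₂ ≈ (0.167, 0.564, 0.809); φ = arcsin(p_z) ≈ 53.96°, λ = atan2(p_y, p_x) ≈ 73.49°.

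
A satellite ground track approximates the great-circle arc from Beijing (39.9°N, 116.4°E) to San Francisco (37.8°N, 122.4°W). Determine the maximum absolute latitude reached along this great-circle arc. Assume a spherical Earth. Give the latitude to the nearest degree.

The great circle lies in the plane with unit normal n̂ = (p₁ × p₂)/|p₁ × p₂|.
Here n̂_z ≈ +0.520; the vertex latitude is φ_max = arccos|n̂_z| ≈ 58.7°.
Check via Clairaut: cos φ_max = |cos φ₁| · sin C = cos(39.9°)·sin(42.7°) ≈ 0.520, again giving ≈ 58.7°.

≈ 59°N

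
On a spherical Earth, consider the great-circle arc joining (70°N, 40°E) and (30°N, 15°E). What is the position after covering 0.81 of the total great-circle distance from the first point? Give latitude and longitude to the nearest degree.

Convert each endpoint to a unit vector on the sphere (x = cos φ cos λ, y = cos φ sin λ, z = sin φ).
The central angle between the endpoints is δ = arccos(p₁·p₂) ≈ 0.740 rad (42.4°).
Interpolate at f = 0.81 with slerp weights a = sin((1−f)δ)/sin δ ≈ 0.208, b = sin(fδ)/sin δ ≈ 0.837.
p = a·p₁ + b·p₂ ≈ (0.754, 0.233, 0.614); φ = arcsin(p_z) ≈ 37.85°, λ = atan2(p_y, p_x) ≈ 17.18°.

≈ (38°N, 17°E)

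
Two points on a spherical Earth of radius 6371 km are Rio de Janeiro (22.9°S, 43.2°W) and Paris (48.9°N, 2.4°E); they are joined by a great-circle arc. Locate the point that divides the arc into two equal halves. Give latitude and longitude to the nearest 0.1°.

Write both endpoints as unit vectors p₁, p₂ with components (cos φ cos λ, cos φ sin λ, sin φ).
The central angle between the endpoints is δ = arccos(p₁·p₂) ≈ 1.440 rad (82.5°).
Interpolate at f = 1/2 with slerp weights a = sin((1−f)δ)/sin δ ≈ 0.665, b = sin(fδ)/sin δ ≈ 0.665.
p = a·p₁ + b·p₂ ≈ (0.883, -0.401, 0.242); φ = arcsin(p_z) ≈ 14.03°, λ = atan2(p_y, p_x) ≈ -24.42°.

≈ 14.0°N, 24.4°W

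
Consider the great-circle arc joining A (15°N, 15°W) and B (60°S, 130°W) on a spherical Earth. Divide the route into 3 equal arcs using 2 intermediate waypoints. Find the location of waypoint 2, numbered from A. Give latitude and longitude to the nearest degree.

The haversine formula gives a central angle δ ≈ 2.013 rad (115.4°) between the endpoints.
Interpolate at f = 2/3 with slerp weights a = sin((1−f)δ)/sin δ ≈ 0.688, b = sin(fδ)/sin δ ≈ 1.078.
p = a·p₁ + b·p₂ ≈ (0.296, -0.585, -0.755); φ = arcsin(p_z) ≈ -49.05°, λ = atan2(p_y, p_x) ≈ -63.18°.

≈ (49°S, 63°W)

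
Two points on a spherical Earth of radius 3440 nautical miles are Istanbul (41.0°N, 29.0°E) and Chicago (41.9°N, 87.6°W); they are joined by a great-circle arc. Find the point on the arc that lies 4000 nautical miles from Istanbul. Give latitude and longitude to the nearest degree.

≈ 50°N, 74°W

Write both endpoints as unit vectors p₁, p₂ with components (cos φ cos λ, cos φ sin λ, sin φ).
The central angle between the endpoints is δ = arccos(p₁·p₂) ≈ 1.383 rad (79.2°). The total great-circle distance is δ·R ≈ 1.383 × 3440 ≈ 4758 nmi, so the target fraction is f = 4000/4758 ≈ 0.841.
Interpolate at f ≈ 0.841 with slerp weights a = sin((1−f)δ)/sin δ ≈ 0.222, b = sin(fδ)/sin δ ≈ 0.934.
p = a·p₁ + b·p₂ ≈ (0.176, -0.613, 0.770); φ = arcsin(p_z) ≈ 50.34°, λ = atan2(p_y, p_x) ≈ -74.00°.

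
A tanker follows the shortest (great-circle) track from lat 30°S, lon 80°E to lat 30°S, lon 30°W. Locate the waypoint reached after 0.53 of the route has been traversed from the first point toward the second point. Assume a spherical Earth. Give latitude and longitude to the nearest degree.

≈ lat 45°S, lon 21°E

Write both endpoints as unit vectors p₁, p₂ with components (cos φ cos λ, cos φ sin λ, sin φ).
The central angle between the endpoints is δ = arccos(p₁·p₂) ≈ 1.577 rad (90.4°).
Interpolate at f = 0.53 with slerp weights a = sin((1−f)δ)/sin δ ≈ 0.675, b = sin(fδ)/sin δ ≈ 0.742.
p = a·p₁ + b·p₂ ≈ (0.658, 0.255, -0.709); φ = arcsin(p_z) ≈ -45.12°, λ = atan2(p_y, p_x) ≈ 21.16°.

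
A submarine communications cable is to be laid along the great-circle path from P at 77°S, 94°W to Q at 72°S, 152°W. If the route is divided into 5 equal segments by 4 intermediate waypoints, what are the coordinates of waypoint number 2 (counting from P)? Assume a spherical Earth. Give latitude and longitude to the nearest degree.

Write both endpoints as unit vectors p₁, p₂ with components (cos φ cos λ, cos φ sin λ, sin φ).
The central angle between the endpoints is δ = arccos(p₁·p₂) ≈ 0.271 rad (15.5°).
Interpolate at f = 2/5 with slerp weights a = sin((1−f)δ)/sin δ ≈ 0.605, b = sin(fδ)/sin δ ≈ 0.404.
p = a·p₁ + b·p₂ ≈ (-0.120, -0.194, -0.974); φ = arcsin(p_z) ≈ -76.80°, λ = atan2(p_y, p_x) ≈ -121.64°.

≈ 77°S, 122°W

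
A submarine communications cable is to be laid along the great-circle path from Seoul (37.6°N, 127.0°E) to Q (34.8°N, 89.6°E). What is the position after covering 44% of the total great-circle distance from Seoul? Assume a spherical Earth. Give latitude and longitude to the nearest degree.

≈ (38°N, 110°E)

Write both endpoints as unit vectors p₁, p₂ with components (cos φ cos λ, cos φ sin λ, sin φ).
The central angle between the endpoints is δ = arccos(p₁·p₂) ≈ 0.526 rad (30.1°).
Interpolate at f = 0.44 with slerp weights a = sin((1−f)δ)/sin δ ≈ 0.578, b = sin(fδ)/sin δ ≈ 0.457.
p = a·p₁ + b·p₂ ≈ (-0.273, 0.741, 0.614); φ = arcsin(p_z) ≈ 37.84°, λ = atan2(p_y, p_x) ≈ 110.23°.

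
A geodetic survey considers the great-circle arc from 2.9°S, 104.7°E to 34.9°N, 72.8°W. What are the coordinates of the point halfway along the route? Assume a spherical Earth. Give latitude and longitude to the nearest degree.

≈ 71°N, 93°E

The haversine formula gives a central angle δ ≈ 2.582 rad (147.9°) between the endpoints.
Interpolate at f = 1/2 with slerp weights a = sin((1−f)δ)/sin δ ≈ 1.809, b = sin(fδ)/sin δ ≈ 1.809.
p = a·p₁ + b·p₂ ≈ (-0.020, 0.330, 0.944); φ = arcsin(p_z) ≈ 70.68°, λ = atan2(p_y, p_x) ≈ 93.42°.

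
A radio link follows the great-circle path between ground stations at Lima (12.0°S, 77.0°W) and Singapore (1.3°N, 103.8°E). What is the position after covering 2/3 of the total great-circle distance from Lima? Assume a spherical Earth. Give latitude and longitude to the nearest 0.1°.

≈ (54.9°S, 109.9°E)

The haversine formula gives a central angle δ ≈ 2.954 rad (169.3°) between the endpoints.
Interpolate at f = 2/3 with slerp weights a = sin((1−f)δ)/sin δ ≈ 4.475, b = sin(fδ)/sin δ ≈ 4.950.
p = a·p₁ + b·p₂ ≈ (-0.196, 0.541, -0.818); φ = arcsin(p_z) ≈ -54.90°, λ = atan2(p_y, p_x) ≈ 109.90°.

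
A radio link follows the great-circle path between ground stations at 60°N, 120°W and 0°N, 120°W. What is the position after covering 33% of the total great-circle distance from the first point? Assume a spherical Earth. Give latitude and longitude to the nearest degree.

≈ 40°N, 120°W

Write both endpoints as unit vectors p₁, p₂ with components (cos φ cos λ, cos φ sin λ, sin φ).
The central angle between the endpoints is δ = arccos(p₁·p₂) ≈ 1.047 rad (60.0°).
Interpolate at f = 0.33 with slerp weights a = sin((1−f)δ)/sin δ ≈ 0.745, b = sin(fδ)/sin δ ≈ 0.391.
p = a·p₁ + b·p₂ ≈ (-0.382, -0.661, 0.645); φ = arcsin(p_z) ≈ 40.20°, λ = atan2(p_y, p_x) ≈ -120.00°.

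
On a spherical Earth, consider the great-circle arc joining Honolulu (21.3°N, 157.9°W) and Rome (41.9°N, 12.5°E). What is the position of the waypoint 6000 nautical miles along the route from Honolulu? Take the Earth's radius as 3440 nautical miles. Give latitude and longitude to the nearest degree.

≈ 58°N, 7°E

Write both endpoints as unit vectors p₁, p₂ with components (cos φ cos λ, cos φ sin λ, sin φ).
The central angle between the endpoints is δ = arccos(p₁·p₂) ≈ 2.028 rad (116.2°). The total great-circle distance is δ·R ≈ 2.028 × 3440 ≈ 6975 nmi, so the target fraction is f = 6000/6975 ≈ 0.860.
Interpolate at f ≈ 0.860 with slerp weights a = sin((1−f)δ)/sin δ ≈ 0.312, b = sin(fδ)/sin δ ≈ 1.098.
p = a·p₁ + b·p₂ ≈ (0.529, 0.068, 0.846); φ = arcsin(p_z) ≈ 57.80°, λ = atan2(p_y, p_x) ≈ 7.28°.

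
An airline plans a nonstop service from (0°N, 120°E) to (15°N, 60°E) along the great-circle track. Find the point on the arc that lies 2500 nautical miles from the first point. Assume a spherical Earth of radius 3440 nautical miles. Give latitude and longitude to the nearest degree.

≈ (11°N, 80°E)

Convert each endpoint to a unit vector on the sphere (x = cos φ cos λ, y = cos φ sin λ, z = sin φ).
The central angle between the endpoints is δ = arccos(p₁·p₂) ≈ 1.067 rad (61.1°). The total great-circle distance is δ·R ≈ 1.067 × 3440 ≈ 3670 nmi, so the target fraction is f = 2500/3670 ≈ 0.681.
Interpolate at f ≈ 0.681 with slerp weights a = sin((1−f)δ)/sin δ ≈ 0.381, b = sin(fδ)/sin δ ≈ 0.759.
p = a·p₁ + b·p₂ ≈ (0.176, 0.965, 0.196); φ = arcsin(p_z) ≈ 11.33°, λ = atan2(p_y, p_x) ≈ 79.66°.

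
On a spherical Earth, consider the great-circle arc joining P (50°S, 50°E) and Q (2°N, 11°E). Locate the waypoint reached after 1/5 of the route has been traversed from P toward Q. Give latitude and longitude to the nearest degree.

≈ (41°S, 38°E)

From cos δ = sin φ₁ sin φ₂ + cos φ₁ cos φ₂ cos Δλ, the central angle is δ ≈ 1.079 rad (61.8°).
Interpolate at f = 1/5 with slerp weights a = sin((1−f)δ)/sin δ ≈ 0.862, b = sin(fδ)/sin δ ≈ 0.243.
p = a·p₁ + b·p₂ ≈ (0.594, 0.471, -0.652); φ = arcsin(p_z) ≈ -40.68°, λ = atan2(p_y, p_x) ≈ 38.38°.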